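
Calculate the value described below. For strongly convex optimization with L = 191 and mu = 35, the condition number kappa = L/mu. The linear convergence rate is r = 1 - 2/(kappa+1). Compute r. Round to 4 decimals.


Step 1: Compute the condition number.
kappa = L/mu = 191/35 = 5.4571
Step 2: Compute the convergence rate.
r = 1 - 2/(kappa + 1) = 1 - 2*mu/(L + mu) = (L - mu)/(L + mu) = 156/226 = 0.6903


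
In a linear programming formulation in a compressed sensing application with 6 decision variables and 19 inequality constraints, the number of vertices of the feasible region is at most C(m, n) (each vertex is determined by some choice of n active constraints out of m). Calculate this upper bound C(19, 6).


Each vertex corresponds to some choice of n active constraints out of m, so the number of vertices is at most C(m, n) = m! / (n!(m-n)!).
m = 19, n = 6
Numerator: 19 * 18 * 17 * 16 * 15 * 14
Denominator: 6! = 720
C(19, 6) = 27132


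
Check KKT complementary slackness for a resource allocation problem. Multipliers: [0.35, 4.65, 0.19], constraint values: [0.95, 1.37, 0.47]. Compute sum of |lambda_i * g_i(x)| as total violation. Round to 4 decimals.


KKT complementary slackness check:
lambda_1 * g_1 = 0.35 * 0.95 = 0.3325
lambda_2 * g_2 = 4.65 * 1.37 = 6.3705
lambda_3 * g_3 = 0.19 * 0.47 = 0.0893
Total violation = 0.3325 + 6.3705 + 0.0893 = 6.7923


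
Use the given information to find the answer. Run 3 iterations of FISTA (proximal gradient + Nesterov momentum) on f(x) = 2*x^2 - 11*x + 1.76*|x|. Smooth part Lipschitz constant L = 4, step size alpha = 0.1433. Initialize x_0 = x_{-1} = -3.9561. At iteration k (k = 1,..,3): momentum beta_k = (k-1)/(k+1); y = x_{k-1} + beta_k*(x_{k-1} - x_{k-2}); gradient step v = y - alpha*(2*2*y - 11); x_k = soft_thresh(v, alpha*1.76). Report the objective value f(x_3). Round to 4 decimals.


FISTA on f(x) = 2*x^2 - 11*x + 1.76*|x|
L = 4, alpha = 0.1433
Iteration 1: beta = 0.0, y = -3.9561 + 0.0*(-3.9561 + 3.9561) = -3.9561
  grad(y) = -26.8244, v = y - alpha*grad = -0.1122
  prox(v) = soft_thresh(-0.1122, 0.2522) = 0.0
Iteration 2: beta = 0.3333, y = 0.0 + 0.3333*(0.0 + 3.9561) = 1.3187
  grad(y) = -5.7252, v = y - alpha*grad = 2.1391
  prox(v) = soft_thresh(2.1391, 0.2522) = 1.8869
Iteration 3: beta = 0.5, y = 1.8869 + 0.5*(1.8869 - 0.0) = 2.8304
  grad(y) = 0.3215, v = y - alpha*grad = 2.7843
  prox(v) = soft_thresh(2.7843, 0.2522) = 2.5321
f(x_3) = 2*2.5321^2 - 11*2.5321 + 1.76*|2.5321| = -10.5735


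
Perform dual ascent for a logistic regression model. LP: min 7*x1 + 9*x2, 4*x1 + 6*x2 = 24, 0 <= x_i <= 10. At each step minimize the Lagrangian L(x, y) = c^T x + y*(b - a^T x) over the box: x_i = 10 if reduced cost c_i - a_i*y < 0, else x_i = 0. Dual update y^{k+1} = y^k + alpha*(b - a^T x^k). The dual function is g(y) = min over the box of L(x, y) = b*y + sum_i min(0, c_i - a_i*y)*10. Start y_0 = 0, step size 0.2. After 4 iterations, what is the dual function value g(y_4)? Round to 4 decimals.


Dual ascent for LP: min 7*x1 + 9*x2, 4*x1 + 6*x2 = 24, 0 <= x_i <= 10
Step 1: y^k = 0.0, reduced costs: (7.0, 9.0)
  x^k = (0.0, 0.0), subgradient = b - a^T x = 24.0
  y^{k+1} = 0.0 + 0.2*24.0 = 4.8
Step 2: y^k = 4.8, reduced costs: (-12.2, -19.8)
  x^k = (10.0, 10.0), subgradient = b - a^T x = -76.0
  y^{k+1} = 4.8 + 0.2*-76.0 = -10.4
Step 3: y^k = -10.4, reduced costs: (48.6, 71.4)
  x^k = (0.0, 0.0), subgradient = b - a^T x = 24.0
  y^{k+1} = -10.4 + 0.2*24.0 = -5.6
Step 4: y^k = -5.6, reduced costs: (29.4, 42.6)
  x^k = (0.0, 0.0), subgradient = b - a^T x = 24.0
  y^{k+1} = -5.6 + 0.2*24.0 = -0.8
Dual objective at y_4 = -0.8: reduced costs (10.2, 13.8), box minimizer x = (0.0, 0.0)
g(y_4) = b*y + (c1 - a1*y)*x1 + (c2 - a2*y)*x2 = 24*(-0.8) + 10.2*0.0 + 13.8*0.0 = -19.2 + 0.0 + 0.0 = -19.2


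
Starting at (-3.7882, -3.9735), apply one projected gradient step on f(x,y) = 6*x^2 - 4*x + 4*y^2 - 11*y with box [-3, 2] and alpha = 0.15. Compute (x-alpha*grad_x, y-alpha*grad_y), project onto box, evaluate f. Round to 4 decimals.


Step 1: Compute gradient at (-3.7882, -3.9735).
grad_x = 2*6*-3.7882 - 4 = -49.4584
grad_y = 2*4*-3.9735 - 11 = -42.788
Step 2: Gradient step.
x_raw = -3.7882 - 0.15*-49.4584 = 3.6306
y_raw = -3.9735 - 0.15*-42.788 = 2.4447
Step 3: Project onto [-3, 2].
x_proj = clip(3.6306) = 2.0
y_proj = clip(2.4447) = 2.0
Step 4: Evaluate f.
f(2.0, 2.0) = 10.0


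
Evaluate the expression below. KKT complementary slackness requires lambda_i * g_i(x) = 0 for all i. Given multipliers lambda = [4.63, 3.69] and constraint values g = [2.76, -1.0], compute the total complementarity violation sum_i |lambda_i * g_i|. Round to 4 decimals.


KKT complementary slackness check:
lambda_1 * g_1 = 4.63 * 2.76 = 12.7788
lambda_2 * g_2 = 3.69 * -1.0 = -3.69
Total violation = 12.7788 + 3.69 = 16.4688


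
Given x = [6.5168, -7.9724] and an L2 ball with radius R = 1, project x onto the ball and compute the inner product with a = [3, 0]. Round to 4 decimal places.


Step 1: Compute ||x|| (intermediates to 6 decimals).
||x|| = sqrt(6.5168^2 + (-7.9724)^2) = 10.296982
Step 2: Project.
Since ||x|| > R, scale = R/||x|| = 1/10.296982 = 0.097116, proj(x) = scale * x
proj(x) = [0.632886, -0.774248]
Step 3: Dot product.
a^T * proj(x) = 3*0.632886 + 0*(-0.774248) = 1.8987


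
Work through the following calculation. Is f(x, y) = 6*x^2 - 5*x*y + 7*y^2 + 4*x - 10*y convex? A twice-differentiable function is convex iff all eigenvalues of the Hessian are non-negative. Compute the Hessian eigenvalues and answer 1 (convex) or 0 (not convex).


The Hessian of f(x,y) = 6*x^2 - 5*x*y + 7*y^2 + 4*x - 10*y is:
H = [[12, -5], [-5, 14]]
Trace = 12 + 14 = 26
Determinant = 12*14 - (-5)^2 = 143
Discriminant = (26)^2 - 4*143 = 104.0
Eigenvalues: lambda_1 = 7.901, lambda_2 = 18.099
The function is convex.

1


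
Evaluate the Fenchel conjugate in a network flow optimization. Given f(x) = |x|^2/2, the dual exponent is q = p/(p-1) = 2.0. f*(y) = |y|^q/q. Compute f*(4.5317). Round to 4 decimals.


The conjugate exponent q satisfies 1/p + 1/q = 1.
p = 2, so q = 2/(2 - 1) = 2.0
|y|^q = 4.5317^2.0 = 20.5363
f*(4.5317) = 20.5363 / 2.0 = 10.2682


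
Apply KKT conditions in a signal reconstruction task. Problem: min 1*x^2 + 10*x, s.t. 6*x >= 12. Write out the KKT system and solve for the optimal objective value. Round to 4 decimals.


Step 1: Try lambda = 0 (constraint inactive).
x_unc = -10/(2*1) = -5.0
Check: 6*-5.0 = -30.0 < 12 -- violated!
Step 2: Constraint must be active: 6*x = 12
x* = 12/6 = 2.0
lambda = (2*1*2.0 + 10)/6 = 2.3333
Step 3: Compute optimal value.
f(x*) = 1*2.0^2 + 10*2.0 = 24.0


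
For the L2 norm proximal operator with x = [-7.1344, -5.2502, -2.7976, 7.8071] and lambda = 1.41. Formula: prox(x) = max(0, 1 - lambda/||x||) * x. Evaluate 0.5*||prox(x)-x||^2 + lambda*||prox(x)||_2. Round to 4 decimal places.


Step 1: Compute ||x||.
||x|| = 12.1343
Step 2: Compute scaling factor.
scale = max(0, 1 - 1.41/12.1343) = 0.8838
Step 3: prox(x) = [-6.3054, -4.6401, -2.4725, 6.8999]
||prox(x)|| = 10.7243
Step 4: Proximal objective.
0.5*||prox-x||^2 = 0.9941
lambda*||prox|| = 15.1213
Total = 16.1153


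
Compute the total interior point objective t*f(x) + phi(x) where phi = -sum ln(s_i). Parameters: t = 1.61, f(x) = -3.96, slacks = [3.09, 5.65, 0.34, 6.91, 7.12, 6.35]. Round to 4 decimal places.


Step 1: Compute log-barrier.
ln values: [1.1282, 1.7317, -1.0788, 1.933, 1.9629, 1.8485]
phi = -(1.1282 + 1.7317 - 1.0788 + 1.933 + 1.9629 + 1.8485) = -7.5253
Step 2: Compute augmented objective.
t*f(x) = 1.61*-3.96 = -6.3756
Total = -6.3756 - 7.5253 = -13.9009


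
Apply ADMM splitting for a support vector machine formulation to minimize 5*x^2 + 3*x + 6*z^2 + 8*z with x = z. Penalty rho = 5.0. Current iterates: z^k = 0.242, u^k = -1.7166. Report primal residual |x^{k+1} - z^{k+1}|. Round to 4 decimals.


ADMM iteration with rho = 5.0, z^k = 0.242, u^k = -1.7166
Step 1: x-update.
Minimize 5*x^2 + 3*x + (5.0/2)*(x - 0.242 - 1.7166)^2
FOC: (2*5 + 5.0)*x = -3 + 5.0*(0.242 + 1.7166)
x^{k+1} = 0.4529
Step 2: z-update.
Minimize 6*z^2 + 8*z + (5.0/2)*(0.4529 - z - 1.7166)^2
FOC: (2*6 + 5.0)*z = -8 + 5.0*(0.4529 - 1.7166)
z^{k+1} = -0.8423
Step 3: u-update.
u^{k+1} = -1.7166 + 0.4529 + 0.8423 = -0.4215
Step 4: Primal residual = |0.4529 + 0.8423| = 1.2951


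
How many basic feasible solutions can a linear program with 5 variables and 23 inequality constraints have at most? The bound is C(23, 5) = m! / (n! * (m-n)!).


Each vertex corresponds to some choice of n active constraints out of m, so the number of vertices is at most C(m, n) = m! / (n!(m-n)!).
m = 23, n = 5
Numerator: 23 * 22 * 21 * 20 * 19
Denominator: 5! = 120
C(23, 5) = 33649


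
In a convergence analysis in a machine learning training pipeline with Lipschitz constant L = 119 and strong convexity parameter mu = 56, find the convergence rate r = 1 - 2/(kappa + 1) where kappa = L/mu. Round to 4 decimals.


Step 1: Compute the condition number.
kappa = L/mu = 119/56 = 2.125
Step 2: Compute the convergence rate.
r = 1 - 2/(kappa + 1) = 1 - 2*mu/(L + mu) = (L - mu)/(L + mu) = 63/175 = 0.36


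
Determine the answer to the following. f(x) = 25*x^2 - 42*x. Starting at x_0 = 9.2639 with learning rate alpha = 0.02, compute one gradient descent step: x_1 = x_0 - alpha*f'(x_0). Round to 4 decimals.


We compute the gradient at x_0 and apply the update.
f'(x) = 50*x - 42
f'(9.2639) = 50*9.2639 - 42 = 421.195
x_1 = 9.2639 - 0.02*421.195 = 0.84


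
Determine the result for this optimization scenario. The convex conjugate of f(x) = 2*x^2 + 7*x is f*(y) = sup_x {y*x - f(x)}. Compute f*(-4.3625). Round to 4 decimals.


f*(y) = sup_x {y*x - a*x^2 - b*x} = sup_x {(y-b)*x - a*x^2}
FOC: (y - b) - 2a*x = 0 => x* = (y - b)/(2a)
x* = (-4.3625 - 7)/(2*2) = -2.8406
f*(-4.3625) = (y-b)^2/(4a) = (-4.3625 - 7)^2/(4*2)
= 129.1064/8 = 16.1383


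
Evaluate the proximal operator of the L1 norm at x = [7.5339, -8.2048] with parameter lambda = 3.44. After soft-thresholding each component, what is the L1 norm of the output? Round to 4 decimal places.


Soft-thresholding with lambda = 3.44:
prox(7.5339) = sign(7.5339)*max(|7.5339| - 3.44, 0) = 4.0939
prox(-8.2048) = sign(-8.2048)*max(|-8.2048| - 3.44, 0) = -4.7648
prox(x) = [4.0939, -4.7648]
||prox(x)||_1 = 4.0939 + 4.7648 = 8.8587


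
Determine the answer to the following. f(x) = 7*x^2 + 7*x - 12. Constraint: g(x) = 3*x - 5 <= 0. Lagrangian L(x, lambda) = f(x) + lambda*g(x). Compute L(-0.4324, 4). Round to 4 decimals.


Step 1: Evaluate f(x).
f(-0.4324) = 7*(-0.4324)^2 + 7*(-0.4324) - 12 = -13.718
Step 2: Evaluate g(x).
g(-0.4324) = 3*-0.4324 - 5 = -6.2972
Step 3: Compute Lagrangian.
L = -13.718 + 4*-6.2972 = -38.9068


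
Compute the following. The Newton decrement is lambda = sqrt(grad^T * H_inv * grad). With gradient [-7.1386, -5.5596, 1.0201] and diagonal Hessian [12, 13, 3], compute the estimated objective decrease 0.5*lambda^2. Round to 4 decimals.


Step 1: H is diagonal, so H^(-1) * g = [-0.5949, -0.4277, 0.34].
Step 2: g^T H^(-1) g = sum_i g_i^2 / H_ii
  = (-7.1386)^2/12 + (-5.5596)^2/13 + (1.0201)^2/3
  = 4.2466 + 2.3776 + 0.3469 = 6.9711
Step 3: Objective decrease = 0.5 * g^T H^(-1) g = 3.4856


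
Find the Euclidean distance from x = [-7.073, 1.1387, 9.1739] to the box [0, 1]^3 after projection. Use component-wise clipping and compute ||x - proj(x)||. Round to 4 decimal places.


Project each component onto [0, 1].
clip(-7.073) = 0.0, clip(1.1387) = 1.0, clip(9.1739) = 1.0
Projection = [0.0, 1.0, 1.0]
Squared diffs: [50.0273, 0.0192, 66.8126]
Distance = sqrt(116.8591) = 10.8101


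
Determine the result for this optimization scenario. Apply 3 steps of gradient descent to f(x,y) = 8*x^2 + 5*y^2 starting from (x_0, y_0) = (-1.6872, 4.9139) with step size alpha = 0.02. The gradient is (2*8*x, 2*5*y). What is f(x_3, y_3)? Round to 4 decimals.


Gradient descent on f(x,y) = 8*x^2 + 5*y^2.
Starting point: (-1.6872, 4.9139), alpha = 0.02
Step 1: grad_x = 2*8*-1.6872 = -26.9952, grad_y = 2*5*4.9139 = 49.139
  x_1 = -1.6872 - 0.02*-26.9952 = -1.1473
  y_1 = 4.9139 - 0.02*49.139 = 3.9311
Step 2: grad_x = 2*8*-1.1473 = -18.3567, grad_y = 2*5*3.9311 = 39.3112
  x_2 = -1.1473 - 0.02*-18.3567 = -0.7802
  y_2 = 3.9311 - 0.02*39.3112 = 3.1449
Step 3: grad_x = 2*8*-0.7802 = -12.4826, grad_y = 2*5*3.1449 = 31.449
  x_3 = -0.7802 - 0.02*-12.4826 = -0.5305
  y_3 = 3.1449 - 0.02*31.449 = 2.5159
f(-0.5305, 2.5159) = 8*(-0.5305)^2 + 5*2.5159^2 = 33.9007


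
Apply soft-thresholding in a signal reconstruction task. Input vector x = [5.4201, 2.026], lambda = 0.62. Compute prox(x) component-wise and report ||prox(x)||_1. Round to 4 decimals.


Soft-thresholding with lambda = 0.62:
prox(5.4201) = sign(5.4201)*max(|5.4201| - 0.62, 0) = 4.8001
prox(2.026) = sign(2.026)*max(|2.026| - 0.62, 0) = 1.406
prox(x) = [4.8001, 1.406]
||prox(x)||_1 = 4.8001 + 1.406 = 6.2061


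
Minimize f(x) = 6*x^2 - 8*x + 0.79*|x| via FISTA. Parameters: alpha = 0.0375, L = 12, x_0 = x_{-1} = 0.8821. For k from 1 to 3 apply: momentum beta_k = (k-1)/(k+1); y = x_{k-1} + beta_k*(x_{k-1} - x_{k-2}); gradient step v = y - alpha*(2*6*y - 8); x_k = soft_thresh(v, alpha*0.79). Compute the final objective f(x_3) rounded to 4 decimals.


FISTA on f(x) = 6*x^2 - 8*x + 0.79*|x|
L = 12, alpha = 0.0375
Iteration 1: beta = 0.0, y = 0.8821 + 0.0*(0.8821 - 0.8821) = 0.8821
  grad(y) = 2.5852, v = y - alpha*grad = 0.7852
  prox(v) = soft_thresh(0.7852, 0.0296) = 0.7555
Iteration 2: beta = 0.3333, y = 0.7555 + 0.3333*(0.7555 - 0.8821) = 0.7133
  grad(y) = 0.5601, v = y - alpha*grad = 0.6923
  prox(v) = soft_thresh(0.6923, 0.0296) = 0.6627
Iteration 3: beta = 0.5, y = 0.6627 + 0.5*(0.6627 - 0.7555) = 0.6163
  grad(y) = -0.6044, v = y - alpha*grad = 0.639
  prox(v) = soft_thresh(0.639, 0.0296) = 0.6093
f(x_3) = 6*0.6093^2 - 8*0.6093 + 0.79*|0.6093| = -2.1656


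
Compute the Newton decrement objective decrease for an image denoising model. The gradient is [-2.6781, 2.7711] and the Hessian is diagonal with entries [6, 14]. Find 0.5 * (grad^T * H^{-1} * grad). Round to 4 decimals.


Step 1: H is diagonal, so H^(-1) * g = [-0.4464, 0.1979].
Step 2: g^T H^(-1) g = sum_i g_i^2 / H_ii
  = (-2.6781)^2/6 + (2.7711)^2/14
  = 1.1954 + 0.5485 = 1.7439
Step 3: Objective decrease = 0.5 * g^T H^(-1) g = 0.8719


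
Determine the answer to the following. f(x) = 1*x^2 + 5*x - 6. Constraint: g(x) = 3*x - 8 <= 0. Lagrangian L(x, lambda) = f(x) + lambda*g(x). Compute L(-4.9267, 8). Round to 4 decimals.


Step 1: Evaluate f(x).
f(-4.9267) = 1*(-4.9267)^2 + 5*(-4.9267) - 6 = -6.3611
Step 2: Evaluate g(x).
g(-4.9267) = 3*-4.9267 - 8 = -22.7801
Step 3: Compute Lagrangian.
L = -6.3611 + 8*-22.7801 = -188.6019


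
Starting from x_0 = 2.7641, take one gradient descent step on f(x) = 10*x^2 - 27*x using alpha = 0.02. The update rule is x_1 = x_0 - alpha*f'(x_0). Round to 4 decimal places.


We compute the gradient at x_0 and apply the update.
f'(x) = 20*x - 27
f'(2.7641) = 20*2.7641 - 27 = 28.282
x_1 = 2.7641 - 0.02*28.282 = 2.1985


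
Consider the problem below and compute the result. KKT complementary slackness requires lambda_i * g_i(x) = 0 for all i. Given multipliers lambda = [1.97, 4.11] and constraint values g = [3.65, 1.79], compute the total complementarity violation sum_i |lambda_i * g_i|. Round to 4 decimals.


KKT complementary slackness check:
lambda_1 * g_1 = 1.97 * 3.65 = 7.1905
lambda_2 * g_2 = 4.11 * 1.79 = 7.3569
Total violation = 7.1905 + 7.3569 = 14.5474


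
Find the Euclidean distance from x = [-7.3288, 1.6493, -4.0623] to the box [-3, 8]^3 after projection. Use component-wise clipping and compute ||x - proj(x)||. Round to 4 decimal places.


Project each component onto [-3, 8].
clip(-7.3288) = -3.0, clip(1.6493) = 1.6493, clip(-4.0623) = -3.0
Projection = [-3.0, 1.6493, -3.0]
Squared diffs: [18.7385, 0.0, 1.1285]
Distance = sqrt(19.867) = 4.4572


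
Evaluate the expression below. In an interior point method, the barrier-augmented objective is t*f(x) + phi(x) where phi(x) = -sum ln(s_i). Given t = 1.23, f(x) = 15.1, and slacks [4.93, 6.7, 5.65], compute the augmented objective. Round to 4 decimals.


Step 1: Compute log-barrier.
ln values: [1.5953, 1.9021, 1.7317]
phi = -(1.5953 + 1.9021 + 1.7317) = -5.2291
Step 2: Compute augmented objective.
t*f(x) = 1.23*15.1 = 18.573
Total = 18.573 - 5.2291 = 13.3439


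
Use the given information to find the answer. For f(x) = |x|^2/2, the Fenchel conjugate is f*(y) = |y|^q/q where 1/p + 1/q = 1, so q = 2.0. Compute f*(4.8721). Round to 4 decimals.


The conjugate exponent q satisfies 1/p + 1/q = 1.
p = 2, so q = 2/(2 - 1) = 2.0
|y|^q = 4.8721^2.0 = 23.7374
f*(4.8721) = 23.7374 / 2.0 = 11.8687


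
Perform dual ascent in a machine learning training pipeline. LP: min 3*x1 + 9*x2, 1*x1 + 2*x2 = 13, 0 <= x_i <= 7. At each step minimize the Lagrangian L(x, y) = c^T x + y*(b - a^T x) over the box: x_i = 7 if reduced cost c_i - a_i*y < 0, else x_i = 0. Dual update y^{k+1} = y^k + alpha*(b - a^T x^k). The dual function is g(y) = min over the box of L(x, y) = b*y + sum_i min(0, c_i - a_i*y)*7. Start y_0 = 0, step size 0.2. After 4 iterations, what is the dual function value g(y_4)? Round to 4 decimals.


Dual ascent for LP: min 3*x1 + 9*x2, 1*x1 + 2*x2 = 13, 0 <= x_i <= 7
Step 1: y^k = 0.0, reduced costs: (3.0, 9.0)
  x^k = (0.0, 0.0), subgradient = b - a^T x = 13.0
  y^{k+1} = 0.0 + 0.2*13.0 = 2.6
Step 2: y^k = 2.6, reduced costs: (0.4, 3.8)
  x^k = (0.0, 0.0), subgradient = b - a^T x = 13.0
  y^{k+1} = 2.6 + 0.2*13.0 = 5.2
Step 3: y^k = 5.2, reduced costs: (-2.2, -1.4)
  x^k = (7.0, 7.0), subgradient = b - a^T x = -8.0
  y^{k+1} = 5.2 + 0.2*-8.0 = 3.6
Step 4: y^k = 3.6, reduced costs: (-0.6, 1.8)
  x^k = (7.0, 0.0), subgradient = b - a^T x = 6.0
  y^{k+1} = 3.6 + 0.2*6.0 = 4.8
Dual objective at y_4 = 4.8: reduced costs (-1.8, -0.6), box minimizer x = (7.0, 7.0)
g(y_4) = b*y + (c1 - a1*y)*x1 + (c2 - a2*y)*x2 = 13*4.8 + (-1.8)*7.0 + (-0.6)*7.0 = 62.4 - 12.6 - 4.2 = 45.6


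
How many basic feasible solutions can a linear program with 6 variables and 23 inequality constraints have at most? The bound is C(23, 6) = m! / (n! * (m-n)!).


Each vertex corresponds to some choice of n active constraints out of m, so the number of vertices is at most C(m, n) = m! / (n!(m-n)!).
m = 23, n = 6
Numerator: 23 * 22 * 21 * 20 * 19 * 18
Denominator: 6! = 720
C(23, 6) = 100947


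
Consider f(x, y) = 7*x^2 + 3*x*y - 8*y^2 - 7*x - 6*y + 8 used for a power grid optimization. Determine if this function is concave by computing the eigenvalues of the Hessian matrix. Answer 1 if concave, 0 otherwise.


The Hessian of f(x,y) = 7*x^2 + 3*x*y - 8*y^2 - 7*x - 6*y + 8 is:
H = [[14, 3], [3, -16]]
Trace = 14 - 16 = -2
Determinant = 14*-16 - (3)^2 = -233
Discriminant = (-2)^2 - 4*-233 = 936.0
Eigenvalues: lambda_1 = -16.2971, lambda_2 = 14.2971
The function is not concave.

0


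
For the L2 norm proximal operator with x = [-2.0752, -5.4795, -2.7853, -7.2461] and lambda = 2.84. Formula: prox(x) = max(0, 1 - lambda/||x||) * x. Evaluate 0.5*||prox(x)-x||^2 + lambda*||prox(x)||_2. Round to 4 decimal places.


Step 1: Compute ||x||.
||x|| = 9.726
Step 2: Compute scaling factor.
scale = max(0, 1 - 2.84/9.726) = 0.708
Step 3: prox(x) = [-1.4692, -3.8795, -1.972, -5.1302]
||prox(x)|| = 6.886
Step 4: Proximal objective.
0.5*||prox-x||^2 = 4.0328
lambda*||prox|| = 19.5562
Total = 23.5891


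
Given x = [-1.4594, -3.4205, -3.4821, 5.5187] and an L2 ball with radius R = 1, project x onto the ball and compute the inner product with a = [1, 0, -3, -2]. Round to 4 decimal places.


Step 1: Compute ||x|| (intermediates to 6 decimals).
||x|| = sqrt((-1.4594)^2 + (-3.4205)^2 + (-3.4821)^2 + 5.5187^2) = 7.510708
Step 2: Project.
Since ||x|| > R, scale = R/||x|| = 1/7.510708 = 0.133143, proj(x) = scale * x
proj(x) = [-0.194309, -0.455416, -0.463617, 0.734776]
Step 3: Dot product.
a^T * proj(x) = 1*(-0.194309) + 0*(-0.455416) - 3*(-0.463617) - 2*0.734776 = -0.273


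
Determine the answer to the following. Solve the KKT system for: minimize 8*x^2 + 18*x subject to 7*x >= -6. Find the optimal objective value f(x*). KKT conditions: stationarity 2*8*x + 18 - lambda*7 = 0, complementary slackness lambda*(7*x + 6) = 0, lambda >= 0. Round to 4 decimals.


Step 1: Try lambda = 0 (constraint inactive).
x_unc = -18/(2*8) = -1.125
Check: 7*-1.125 = -7.875 < -6 -- violated!
Step 2: Constraint must be active: 7*x = -6
x* = -6/7 = -0.8571 (rounded; the exact value -6/7 is used below)
lambda = (2*8*(-6/7) + 18)/7 = 0.6122
Step 3: Compute optimal value.
f(x*) = 8*(-6/7)^2 + 18*(-6/7) = -9.551


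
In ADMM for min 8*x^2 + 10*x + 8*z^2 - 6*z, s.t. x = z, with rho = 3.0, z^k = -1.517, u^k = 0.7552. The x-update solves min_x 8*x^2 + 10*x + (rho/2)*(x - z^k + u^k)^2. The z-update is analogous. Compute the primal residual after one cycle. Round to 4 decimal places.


ADMM iteration with rho = 3.0, z^k = -1.517, u^k = 0.7552
Step 1: x-update.
Minimize 8*x^2 + 10*x + (3.0/2)*(x + 1.517 + 0.7552)^2
FOC: (2*8 + 3.0)*x = -10 + 3.0*(-1.517 - 0.7552)
x^{k+1} = -0.8851
Step 2: z-update.
Minimize 8*z^2 - 6*z + (3.0/2)*(-0.8851 - z + 0.7552)^2
FOC: (2*8 + 3.0)*z = 6 + 3.0*(-0.8851 + 0.7552)
z^{k+1} = 0.2953
Step 3: u-update.
u^{k+1} = 0.7552 - 0.8851 - 0.2953 = -0.4252
Step 4: Primal residual = |-0.8851 - 0.2953| = 1.1804


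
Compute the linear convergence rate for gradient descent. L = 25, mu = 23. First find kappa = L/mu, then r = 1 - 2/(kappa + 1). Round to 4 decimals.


Step 1: Compute the condition number.
kappa = L/mu = 25/23 = 1.087
Step 2: Compute the convergence rate.
r = 1 - 2/(kappa + 1) = 1 - 2*mu/(L + mu) = (L - mu)/(L + mu) = 2/48 = 0.0417


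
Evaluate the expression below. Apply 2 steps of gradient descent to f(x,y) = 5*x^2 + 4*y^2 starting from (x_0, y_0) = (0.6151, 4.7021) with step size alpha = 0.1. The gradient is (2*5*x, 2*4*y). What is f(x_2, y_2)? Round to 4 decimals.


Gradient descent on f(x,y) = 5*x^2 + 4*y^2.
Starting point: (0.6151, 4.7021), alpha = 0.1
Step 1: grad_x = 2*5*0.6151 = 6.151, grad_y = 2*4*4.7021 = 37.6168
  x_1 = 0.6151 - 0.1*6.151 = 0.0
  y_1 = 4.7021 - 0.1*37.6168 = 0.9404
Step 2: grad_x = 2*5*0.0 = 0.0, grad_y = 2*4*0.9404 = 7.5234
  x_2 = 0.0 - 0.1*0.0 = 0.0
  y_2 = 0.9404 - 0.1*7.5234 = 0.1881
f(0.0, 0.1881) = 5*0.0^2 + 4*0.1881^2 = 0.1415


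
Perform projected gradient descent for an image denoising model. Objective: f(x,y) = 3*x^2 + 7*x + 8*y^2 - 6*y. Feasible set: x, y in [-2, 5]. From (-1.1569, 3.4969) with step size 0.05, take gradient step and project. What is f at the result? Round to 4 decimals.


Step 1: Compute gradient at (-1.1569, 3.4969).
grad_x = 2*3*-1.1569 + 7 = 0.0586
grad_y = 2*8*3.4969 - 6 = 49.9504
Step 2: Gradient step.
x_raw = -1.1569 - 0.05*0.0586 = -1.1598
y_raw = 3.4969 - 0.05*49.9504 = 0.9994
Step 3: Project onto [-2, 5].
x_proj = clip(-1.1598) = -1.1598
y_proj = clip(0.9994) = 0.9994
Step 4: Evaluate f.
f(-1.1598, 0.9994) = -2.0894


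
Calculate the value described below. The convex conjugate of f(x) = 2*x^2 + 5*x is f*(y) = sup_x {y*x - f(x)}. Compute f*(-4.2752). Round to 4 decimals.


f*(y) = sup_x {y*x - a*x^2 - b*x} = sup_x {(y-b)*x - a*x^2}
FOC: (y - b) - 2a*x = 0 => x* = (y - b)/(2a)
x* = (-4.2752 - 5)/(2*2) = -2.3188
f*(-4.2752) = (y-b)^2/(4a) = (-4.2752 - 5)^2/(4*2)
= 86.0293/8 = 10.7537


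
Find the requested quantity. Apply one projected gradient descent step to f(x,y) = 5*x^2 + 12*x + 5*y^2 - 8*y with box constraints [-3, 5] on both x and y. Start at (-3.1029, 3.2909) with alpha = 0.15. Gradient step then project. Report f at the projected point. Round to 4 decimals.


Step 1: Compute gradient at (-3.1029, 3.2909).
grad_x = 2*5*-3.1029 + 12 = -19.029
grad_y = 2*5*3.2909 - 8 = 24.909
Step 2: Gradient step.
x_raw = -3.1029 - 0.15*-19.029 = -0.2486
y_raw = 3.2909 - 0.15*24.909 = -0.4455
Step 3: Project onto [-3, 5].
x_proj = clip(-0.2486) = -0.2486
y_proj = clip(-0.4455) = -0.4455
Step 4: Evaluate f.
f(-0.2486, -0.4455) = 1.882


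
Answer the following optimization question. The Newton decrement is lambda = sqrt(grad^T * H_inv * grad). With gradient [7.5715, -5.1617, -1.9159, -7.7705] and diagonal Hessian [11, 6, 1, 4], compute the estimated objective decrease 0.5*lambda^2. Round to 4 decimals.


Step 1: H is diagonal, so H^(-1) * g = [0.6883, -0.8603, -1.9159, -1.9426].
Step 2: g^T H^(-1) g = sum_i g_i^2 / H_ii
  = (7.5715)^2/11 + (-5.1617)^2/6 + (-1.9159)^2/1 + (-7.7705)^2/4
  = 5.2116 + 4.4405 + 3.6707 + 15.0952 = 28.418
Step 3: Objective decrease = 0.5 * g^T H^(-1) g = 14.209


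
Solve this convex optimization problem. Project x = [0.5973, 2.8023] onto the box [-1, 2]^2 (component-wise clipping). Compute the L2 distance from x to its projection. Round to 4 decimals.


Project each component onto [-1, 2].
clip(0.5973) = 0.5973, clip(2.8023) = 2.0
Projection = [0.5973, 2.0]
Squared diffs: [0.0, 0.6437]
Distance = sqrt(0.6437) = 0.8023


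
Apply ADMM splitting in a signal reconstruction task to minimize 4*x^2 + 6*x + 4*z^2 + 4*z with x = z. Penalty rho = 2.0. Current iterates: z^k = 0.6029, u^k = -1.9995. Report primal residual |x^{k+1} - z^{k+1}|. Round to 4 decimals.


ADMM iteration with rho = 2.0, z^k = 0.6029, u^k = -1.9995
Step 1: x-update.
Minimize 4*x^2 + 6*x + (2.0/2)*(x - 0.6029 - 1.9995)^2
FOC: (2*4 + 2.0)*x = -6 + 2.0*(0.6029 + 1.9995)
x^{k+1} = -0.0795
Step 2: z-update.
Minimize 4*z^2 + 4*z + (2.0/2)*(-0.0795 - z - 1.9995)^2
FOC: (2*4 + 2.0)*z = -4 + 2.0*(-0.0795 - 1.9995)
z^{k+1} = -0.8158
Step 3: u-update.
u^{k+1} = -1.9995 - 0.0795 + 0.8158 = -1.2632
Step 4: Primal residual = |-0.0795 + 0.8158| = 0.7363


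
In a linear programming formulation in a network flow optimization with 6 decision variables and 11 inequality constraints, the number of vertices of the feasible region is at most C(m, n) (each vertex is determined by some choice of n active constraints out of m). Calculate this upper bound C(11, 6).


Each vertex corresponds to some choice of n active constraints out of m, so the number of vertices is at most C(m, n) = m! / (n!(m-n)!).
m = 11, n = 6
Numerator: 11 * 10 * 9 * 8 * 7 * 6
Denominator: 6! = 720
C(11, 6) = 462


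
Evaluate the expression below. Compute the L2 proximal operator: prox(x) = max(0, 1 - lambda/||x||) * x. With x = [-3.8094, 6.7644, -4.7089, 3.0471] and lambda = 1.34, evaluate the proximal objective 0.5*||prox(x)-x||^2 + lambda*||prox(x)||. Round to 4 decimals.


Step 1: Compute ||x||.
||x|| = 9.5774
Step 2: Compute scaling factor.
scale = max(0, 1 - 1.34/9.5774) = 0.8601
Step 3: prox(x) = [-3.2764, 5.818, -4.0501, 2.6208]
||prox(x)|| = 8.2374
Step 4: Proximal objective.
0.5*||prox-x||^2 = 0.8978
lambda*||prox|| = 11.0381
Total = 11.936


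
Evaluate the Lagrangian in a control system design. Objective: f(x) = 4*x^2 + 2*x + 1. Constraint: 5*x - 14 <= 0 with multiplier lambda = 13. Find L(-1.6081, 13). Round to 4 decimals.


Step 1: Evaluate f(x).
f(-1.6081) = 4*(-1.6081)^2 + 2*(-1.6081) + 1 = 8.1277
Step 2: Evaluate g(x).
g(-1.6081) = 5*-1.6081 - 14 = -22.0405
Step 3: Compute Lagrangian.
L = 8.1277 + 13*-22.0405 = -278.3988


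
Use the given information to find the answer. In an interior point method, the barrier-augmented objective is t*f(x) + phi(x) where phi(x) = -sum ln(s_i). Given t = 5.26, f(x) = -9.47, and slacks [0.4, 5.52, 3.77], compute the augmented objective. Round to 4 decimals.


Step 1: Compute log-barrier.
ln values: [-0.9163, 1.7084, 1.3271]
phi = -(-0.9163 + 1.7084 + 1.3271) = -2.1192
Step 2: Compute augmented objective.
t*f(x) = 5.26*-9.47 = -49.8122
Total = -49.8122 - 2.1192 = -51.9314


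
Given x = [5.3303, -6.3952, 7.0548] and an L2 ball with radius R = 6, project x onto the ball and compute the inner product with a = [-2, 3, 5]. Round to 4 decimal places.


Step 1: Compute ||x|| (intermediates to 6 decimals).
||x|| = sqrt(5.3303^2 + (-6.3952)^2 + 7.0548^2) = 10.912419
Step 2: Project.
Since ||x|| > R, scale = R/||x|| = 6/10.912419 = 0.549832, proj(x) = scale * x
proj(x) = [2.93077, -3.516286, 3.878955]
Step 3: Dot product.
a^T * proj(x) = -2*2.93077 + 3*(-3.516286) + 5*3.878955 = 2.9844


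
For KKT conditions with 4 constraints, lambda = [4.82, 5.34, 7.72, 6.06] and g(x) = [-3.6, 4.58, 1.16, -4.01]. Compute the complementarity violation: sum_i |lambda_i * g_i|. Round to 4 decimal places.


KKT complementary slackness check:
lambda_1 * g_1 = 4.82 * -3.6 = -17.352
lambda_2 * g_2 = 5.34 * 4.58 = 24.4572
lambda_3 * g_3 = 7.72 * 1.16 = 8.9552
lambda_4 * g_4 = 6.06 * -4.01 = -24.3006
Total violation = 17.352 + 24.4572 + 8.9552 + 24.3006 = 75.065


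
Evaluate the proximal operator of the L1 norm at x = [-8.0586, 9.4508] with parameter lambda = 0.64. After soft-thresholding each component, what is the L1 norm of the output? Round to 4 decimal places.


Soft-thresholding with lambda = 0.64:
prox(-8.0586) = sign(-8.0586)*max(|-8.0586| - 0.64, 0) = -7.4186
prox(9.4508) = sign(9.4508)*max(|9.4508| - 0.64, 0) = 8.8108
prox(x) = [-7.4186, 8.8108]
||prox(x)||_1 = 7.4186 + 8.8108 = 16.2294


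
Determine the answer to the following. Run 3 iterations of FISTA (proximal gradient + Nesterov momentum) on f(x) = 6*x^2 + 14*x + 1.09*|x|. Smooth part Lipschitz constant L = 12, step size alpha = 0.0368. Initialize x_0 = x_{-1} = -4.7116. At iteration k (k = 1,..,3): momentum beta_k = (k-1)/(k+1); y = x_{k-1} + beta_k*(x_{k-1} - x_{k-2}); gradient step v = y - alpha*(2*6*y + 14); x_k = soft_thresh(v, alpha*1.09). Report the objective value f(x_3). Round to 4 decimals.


FISTA on f(x) = 6*x^2 + 14*x + 1.09*|x|
L = 12, alpha = 0.0368
Iteration 1: beta = 0.0, y = -4.7116 + 0.0*(-4.7116 + 4.7116) = -4.7116
  grad(y) = -42.5392, v = y - alpha*grad = -3.1462
  prox(v) = soft_thresh(-3.1462, 0.0401) = -3.106
Iteration 2: beta = 0.3333, y = -3.106 + 0.3333*(-3.106 + 4.7116) = -2.5709
  grad(y) = -16.8503, v = y - alpha*grad = -1.9508
  prox(v) = soft_thresh(-1.9508, 0.0401) = -1.9107
Iteration 3: beta = 0.5, y = -1.9107 + 0.5*(-1.9107 + 3.106) = -1.313
  grad(y) = -1.7555, v = y - alpha*grad = -1.2484
  prox(v) = soft_thresh(-1.2484, 0.0401) = -1.2082
f(x_3) = 6*(-1.2082)^2 + 14*(-1.2082) + 1.09*|-1.2082| = -6.8393


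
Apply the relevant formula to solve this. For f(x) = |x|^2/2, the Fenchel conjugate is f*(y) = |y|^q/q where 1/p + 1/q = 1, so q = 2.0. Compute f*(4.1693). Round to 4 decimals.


The conjugate exponent q satisfies 1/p + 1/q = 1.
p = 2, so q = 2/(2 - 1) = 2.0
|y|^q = 4.1693^2.0 = 17.3831
f*(4.1693) = 17.3831 / 2.0 = 8.6915


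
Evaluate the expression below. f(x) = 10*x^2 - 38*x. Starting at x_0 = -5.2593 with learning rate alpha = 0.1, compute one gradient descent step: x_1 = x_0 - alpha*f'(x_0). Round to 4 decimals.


We compute the gradient at x_0 and apply the update.
f'(x) = 20*x - 38
f'(-5.2593) = 20*-5.2593 - 38 = -143.186
x_1 = -5.2593 - 0.1*-143.186 = 9.0593


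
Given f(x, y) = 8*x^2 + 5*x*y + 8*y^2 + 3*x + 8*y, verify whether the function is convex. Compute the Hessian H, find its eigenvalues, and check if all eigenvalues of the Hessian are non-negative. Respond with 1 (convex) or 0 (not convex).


The Hessian of f(x,y) = 8*x^2 + 5*x*y + 8*y^2 + 3*x + 8*y is:
H = [[16, 5], [5, 16]]
Trace = 16 + 16 = 32
Determinant = 16*16 - (5)^2 = 231
Discriminant = (32)^2 - 4*231 = 100.0
Eigenvalues: lambda_1 = 11.0, lambda_2 = 21.0
The function is convex.

1


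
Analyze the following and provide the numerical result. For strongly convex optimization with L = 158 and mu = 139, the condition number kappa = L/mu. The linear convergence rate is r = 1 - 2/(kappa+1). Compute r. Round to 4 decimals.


Step 1: Compute the condition number.
kappa = L/mu = 158/139 = 1.1367
Step 2: Compute the convergence rate.
r = 1 - 2/(kappa + 1) = 1 - 2*mu/(L + mu) = (L - mu)/(L + mu) = 19/297 = 0.064


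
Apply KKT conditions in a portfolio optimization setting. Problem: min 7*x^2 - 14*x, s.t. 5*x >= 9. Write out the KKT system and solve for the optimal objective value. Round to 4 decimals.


Step 1: Try lambda = 0 (constraint inactive).
x_unc = 14/(2*7) = 1.0
Check: 5*1.0 = 5.0 < 9 -- violated!
Step 2: Constraint must be active: 5*x = 9
x* = 9/5 = 1.8
lambda = (2*7*1.8 - 14)/5 = 2.24
Step 3: Compute optimal value.
f(x*) = 7*1.8^2 - 14*1.8 = -2.52


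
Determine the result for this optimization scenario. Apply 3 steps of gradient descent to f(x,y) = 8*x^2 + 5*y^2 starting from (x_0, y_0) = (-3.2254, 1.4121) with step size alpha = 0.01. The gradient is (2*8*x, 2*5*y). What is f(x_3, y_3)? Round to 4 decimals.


Gradient descent on f(x,y) = 8*x^2 + 5*y^2.
Starting point: (-3.2254, 1.4121), alpha = 0.01
Step 1: grad_x = 2*8*-3.2254 = -51.6064, grad_y = 2*5*1.4121 = 14.121
  x_1 = -3.2254 - 0.01*-51.6064 = -2.7093
  y_1 = 1.4121 - 0.01*14.121 = 1.2709
Step 2: grad_x = 2*8*-2.7093 = -43.3494, grad_y = 2*5*1.2709 = 12.7089
  x_2 = -2.7093 - 0.01*-43.3494 = -2.2758
  y_2 = 1.2709 - 0.01*12.7089 = 1.1438
Step 3: grad_x = 2*8*-2.2758 = -36.4135, grad_y = 2*5*1.1438 = 11.438
  x_3 = -2.2758 - 0.01*-36.4135 = -1.9117
  y_3 = 1.1438 - 0.01*11.438 = 1.0294
f(-1.9117, 1.0294) = 8*(-1.9117)^2 + 5*1.0294^2 = 34.5355


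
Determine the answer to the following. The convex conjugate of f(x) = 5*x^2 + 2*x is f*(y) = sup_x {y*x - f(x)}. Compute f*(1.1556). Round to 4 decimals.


f*(y) = sup_x {y*x - a*x^2 - b*x} = sup_x {(y-b)*x - a*x^2}
FOC: (y - b) - 2a*x = 0 => x* = (y - b)/(2a)
x* = (1.1556 - 2)/(2*5) = -0.0844
f*(1.1556) = (y-b)^2/(4a) = (1.1556 - 2)^2/(4*5)
= 0.713/20 = 0.0357


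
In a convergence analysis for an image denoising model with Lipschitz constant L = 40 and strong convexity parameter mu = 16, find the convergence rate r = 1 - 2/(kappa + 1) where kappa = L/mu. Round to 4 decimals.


Step 1: Compute the condition number.
kappa = L/mu = 40/16 = 2.5
Step 2: Compute the convergence rate.
r = 1 - 2/(kappa + 1) = 1 - 2*mu/(L + mu) = (L - mu)/(L + mu) = 24/56 = 0.4286


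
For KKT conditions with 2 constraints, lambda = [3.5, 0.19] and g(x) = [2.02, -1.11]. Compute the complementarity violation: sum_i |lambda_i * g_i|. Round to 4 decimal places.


KKT complementary slackness check:
lambda_1 * g_1 = 3.5 * 2.02 = 7.07
lambda_2 * g_2 = 0.19 * -1.11 = -0.2109
Total violation = 7.07 + 0.2109 = 7.2809


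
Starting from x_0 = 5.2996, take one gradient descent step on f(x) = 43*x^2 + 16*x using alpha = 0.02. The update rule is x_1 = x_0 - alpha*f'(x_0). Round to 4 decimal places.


We compute the gradient at x_0 and apply the update.
f'(x) = 86*x + 16
f'(5.2996) = 86*5.2996 + 16 = 471.7656
x_1 = 5.2996 - 0.02*471.7656 = -4.1357


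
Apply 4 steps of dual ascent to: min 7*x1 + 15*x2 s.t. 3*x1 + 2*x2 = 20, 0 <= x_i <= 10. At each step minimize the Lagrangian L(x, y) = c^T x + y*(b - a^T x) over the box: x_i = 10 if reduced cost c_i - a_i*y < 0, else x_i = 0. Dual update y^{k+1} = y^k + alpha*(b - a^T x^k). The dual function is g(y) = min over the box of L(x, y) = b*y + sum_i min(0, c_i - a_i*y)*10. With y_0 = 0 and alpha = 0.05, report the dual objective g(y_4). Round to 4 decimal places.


Dual ascent for LP: min 7*x1 + 15*x2, 3*x1 + 2*x2 = 20, 0 <= x_i <= 10
Step 1: y^k = 0.0, reduced costs: (7.0, 15.0)
  x^k = (0.0, 0.0), subgradient = b - a^T x = 20.0
  y^{k+1} = 0.0 + 0.05*20.0 = 1.0
Step 2: y^k = 1.0, reduced costs: (4.0, 13.0)
  x^k = (0.0, 0.0), subgradient = b - a^T x = 20.0
  y^{k+1} = 1.0 + 0.05*20.0 = 2.0
Step 3: y^k = 2.0, reduced costs: (1.0, 11.0)
  x^k = (0.0, 0.0), subgradient = b - a^T x = 20.0
  y^{k+1} = 2.0 + 0.05*20.0 = 3.0
Step 4: y^k = 3.0, reduced costs: (-2.0, 9.0)
  x^k = (10.0, 0.0), subgradient = b - a^T x = -10.0
  y^{k+1} = 3.0 + 0.05*-10.0 = 2.5
Dual objective at y_4 = 2.5: reduced costs (-0.5, 10.0), box minimizer x = (10.0, 0.0)
g(y_4) = b*y + (c1 - a1*y)*x1 + (c2 - a2*y)*x2 = 20*2.5 + (-0.5)*10.0 + 10.0*0.0 = 50.0 - 5.0 + 0.0 = 45.0


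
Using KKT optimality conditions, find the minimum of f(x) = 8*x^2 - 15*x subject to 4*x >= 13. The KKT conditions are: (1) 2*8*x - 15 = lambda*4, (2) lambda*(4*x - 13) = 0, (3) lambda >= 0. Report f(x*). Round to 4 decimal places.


Step 1: Try lambda = 0 (constraint inactive).
x_unc = 15/(2*8) = 0.9375
Check: 4*0.9375 = 3.75 < 13 -- violated!
Step 2: Constraint must be active: 4*x = 13
x* = 13/4 = 3.25
lambda = (2*8*3.25 - 15)/4 = 9.25
Step 3: Compute optimal value.
f(x*) = 8*3.25^2 - 15*3.25 = 35.75


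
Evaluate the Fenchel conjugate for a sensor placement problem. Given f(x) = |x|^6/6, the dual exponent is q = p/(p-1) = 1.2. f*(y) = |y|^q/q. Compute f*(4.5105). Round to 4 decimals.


The conjugate exponent q satisfies 1/p + 1/q = 1.
p = 6, so q = 6/(6 - 1) = 1.2
|y|^q = 4.5105^1.2 = 6.0963
f*(4.5105) = 6.0963 / 1.2 = 5.0803


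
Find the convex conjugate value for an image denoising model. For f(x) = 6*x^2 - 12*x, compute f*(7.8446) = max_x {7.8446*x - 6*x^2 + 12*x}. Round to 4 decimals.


f*(y) = sup_x {y*x - a*x^2 - b*x} = sup_x {(y-b)*x - a*x^2}
FOC: (y - b) - 2a*x = 0 => x* = (y - b)/(2a)
x* = (7.8446 + 12)/(2*6) = 1.6537
f*(7.8446) = (y-b)^2/(4a) = (7.8446 + 12)^2/(4*6)
= 393.8081/24 = 16.4087


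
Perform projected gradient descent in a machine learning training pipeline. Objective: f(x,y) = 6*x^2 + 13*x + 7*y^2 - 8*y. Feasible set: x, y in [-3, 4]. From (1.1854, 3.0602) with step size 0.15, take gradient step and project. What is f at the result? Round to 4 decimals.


Step 1: Compute gradient at (1.1854, 3.0602).
grad_x = 2*6*1.1854 + 13 = 27.2248
grad_y = 2*7*3.0602 - 8 = 34.8428
Step 2: Gradient step.
x_raw = 1.1854 - 0.15*27.2248 = -2.8983
y_raw = 3.0602 - 0.15*34.8428 = -2.1662
Step 3: Project onto [-3, 4].
x_proj = clip(-2.8983) = -2.8983
y_proj = clip(-2.1662) = -2.1662
Step 4: Evaluate f.
f(-2.8983, -2.1662) = 62.9007


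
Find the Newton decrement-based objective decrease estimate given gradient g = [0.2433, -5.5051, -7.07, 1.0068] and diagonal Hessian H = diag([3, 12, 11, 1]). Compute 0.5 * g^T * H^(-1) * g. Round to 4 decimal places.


Step 1: H is diagonal, so H^(-1) * g = [0.0811, -0.4588, -0.6427, 1.0068].
Step 2: g^T H^(-1) g = sum_i g_i^2 / H_ii
  = (0.2433)^2/3 + (-5.5051)^2/12 + (-7.07)^2/11 + (1.0068)^2/1
  = 0.0197 + 2.5255 + 4.5441 + 1.0136 = 8.103
Step 3: Objective decrease = 0.5 * g^T H^(-1) g = 4.0515


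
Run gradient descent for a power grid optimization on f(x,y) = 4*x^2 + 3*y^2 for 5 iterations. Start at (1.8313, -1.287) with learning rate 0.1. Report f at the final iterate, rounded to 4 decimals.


Gradient descent on f(x,y) = 4*x^2 + 3*y^2.
Starting point: (1.8313, -1.287), alpha = 0.1
Step 1: grad_x = 2*4*1.8313 = 14.6504, grad_y = 2*3*-1.287 = -7.722
  x_1 = 1.8313 - 0.1*14.6504 = 0.3663
  y_1 = -1.287 - 0.1*-7.722 = -0.5148
Step 2: grad_x = 2*4*0.3663 = 2.9301, grad_y = 2*3*-0.5148 = -3.0888
  x_2 = 0.3663 - 0.1*2.9301 = 0.0733
  y_2 = -0.5148 - 0.1*-3.0888 = -0.2059
Step 3: grad_x = 2*4*0.0733 = 0.586, grad_y = 2*3*-0.2059 = -1.2355
  x_3 = 0.0733 - 0.1*0.586 = 0.0147
  y_3 = -0.2059 - 0.1*-1.2355 = -0.0824
Step 4: grad_x = 2*4*0.0147 = 0.1172, grad_y = 2*3*-0.0824 = -0.4942
  x_4 = 0.0147 - 0.1*0.1172 = 0.0029
  y_4 = -0.0824 - 0.1*-0.4942 = -0.0329
Step 5: grad_x = 2*4*0.0029 = 0.0234, grad_y = 2*3*-0.0329 = -0.1977
  x_5 = 0.0029 - 0.1*0.0234 = 0.0006
  y_5 = -0.0329 - 0.1*-0.1977 = -0.0132
f(0.0006, -0.0132) = 4*0.0006^2 + 3*(-0.0132)^2 = 0.0005


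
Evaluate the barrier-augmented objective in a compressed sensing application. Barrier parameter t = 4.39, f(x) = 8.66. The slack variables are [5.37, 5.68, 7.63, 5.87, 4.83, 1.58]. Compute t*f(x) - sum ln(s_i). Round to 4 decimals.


Step 1: Compute log-barrier.
ln values: [1.6808, 1.737, 2.0321, 1.7699, 1.5748, 0.4574]
phi = -(1.6808 + 1.737 + 2.0321 + 1.7699 + 1.5748 + 0.4574) = -9.252
Step 2: Compute augmented objective.
t*f(x) = 4.39*8.66 = 38.0174
Total = 38.0174 - 9.252 = 28.7654


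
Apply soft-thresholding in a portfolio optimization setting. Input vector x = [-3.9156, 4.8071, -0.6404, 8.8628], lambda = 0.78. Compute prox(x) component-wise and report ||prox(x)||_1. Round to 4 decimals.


Soft-thresholding with lambda = 0.78:
prox(-3.9156) = sign(-3.9156)*max(|-3.9156| - 0.78, 0) = -3.1356
prox(4.8071) = sign(4.8071)*max(|4.8071| - 0.78, 0) = 4.0271
prox(-0.6404) = sign(-0.6404)*max(|-0.6404| - 0.78, 0) = 0.0
prox(8.8628) = sign(8.8628)*max(|8.8628| - 0.78, 0) = 8.0828
prox(x) = [-3.1356, 4.0271, 0.0, 8.0828]
||prox(x)||_1 = 3.1356 + 4.0271 + 0.0 + 8.0828 = 15.2455
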